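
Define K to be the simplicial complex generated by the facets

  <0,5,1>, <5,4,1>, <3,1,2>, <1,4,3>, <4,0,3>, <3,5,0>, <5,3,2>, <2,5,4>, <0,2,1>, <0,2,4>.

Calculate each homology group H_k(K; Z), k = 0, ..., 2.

Fix the vertex order 0 < 1 < 2 < 3 < 4 < 5 and write every simplex with vertices in increasing order. Then dim K = 2 and the simplices of K are:

  0-simplices (6): [0], [1], [2], [3], [4], [5]
  1-simplices (15): [0,1], [0,2], [0,3], [0,4], [0,5], [1,2], [1,3], [1,4], [1,5], [2,3], [2,4], [2,5], [3,4], [3,5], [4,5]
  2-simplices (10): [0,1,2], [0,1,5], [0,2,4], [0,3,4], [0,3,5], [1,2,3], [1,3,4], [1,4,5], [2,3,5], [2,4,5]

Hence C_0 ≅ Z^6, C_1 ≅ Z^15, C_2 ≅ Z^10.

∂_1: C_1 → C_0 is given by ∂[p,q] = [q] − [p].
The 6×15 boundary matrix has rank 5 and Smith normal form diag(1,1,1,1,1).

Boundary ∂_2: C_2 → C_1 acts by ∂[p,q,r] = [q,r] − [p,r] + [p,q]. For instance
  ∂[0,2,4] = [2,4] − [0,4] + [0,2],
  ∂[2,4,5] = [4,5] − [2,5] + [2,4].
The 15×10 boundary matrix has rank 10 and Smith normal form diag(1,1,1,1,1,1,1,1,1,2).

Computing H_k = (kernel of ∂_k) / (image of ∂_{k+1}):

  H_0: rank C_0 − rank ∂_1 = 6 − 5 = 1, and the invariant factors of ∂_1 are all 1, so H_0 = Z.
  H_1: rank ker ∂_1 − rank ∂_2 = (15 − 5) − 10 = 0, and ∂_2 has invariant factor 2 > 1, so H_1 = Z_2.
  H_2: rank ker ∂_2 − rank ∂_3 = (10 − 10) − 0 = 0, and there is no ∂_3, so H_2 = 0.

As a check, the Euler characteristic is 6 − 15 + 10 = 1, which agrees with 1 − 0 + 0 = 1.
(K is a triangulation of the real projective plane RP^2.)

H_0 = Z,  H_1 = Z_2,  H_2 = 0.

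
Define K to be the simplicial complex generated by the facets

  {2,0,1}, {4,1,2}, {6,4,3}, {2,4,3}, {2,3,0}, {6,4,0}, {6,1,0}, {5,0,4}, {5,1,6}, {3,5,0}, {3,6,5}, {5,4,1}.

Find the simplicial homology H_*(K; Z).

We work with the vertex ordering 0 < 1 < 2 < 3 < 4 < 5 < 6. The simplices of K, each written with vertices in increasing order, are:

  0-simplices (7): [0], [1], [2], [3], [4], [5], [6]
  1-simplices (18): [0,1], [0,2], [0,3], [0,4], [0,5], [0,6], [1,2], [1,4], [1,5], [1,6], [2,3], [2,4], [3,4], [3,5], [3,6], [4,5], [4,6], [5,6]
  2-simplices (12): [0,1,2], [0,1,6], [0,2,3], [0,3,5], [0,4,5], [0,4,6], [1,2,4], [1,4,5], [1,5,6], [2,3,4], [3,4,6], [3,5,6]

so the chain groups are C_0 ≅ Z^7, C_1 ≅ Z^18, C_2 ≅ Z^12.

Boundary ∂_1: C_1 → C_0 is given by ∂[p,q] = [q] − [p].
The resulting 7×18 matrix has rank 6, and its Smith normal form has invariant factors (1,1,1,1,1,1).

The boundary map ∂_2: C_2 → C_1 acts by ∂[p,q,r] = [q,r] − [p,r] + [p,q]. For instance
  ∂[0,3,5] = [3,5] − [0,5] + [0,3],
  ∂[1,5,6] = [5,6] − [1,6] + [1,5].
The 18×12 boundary matrix has rank 12 and Smith normal form diag(1,1,1,1,1,1,1,1,1,1,1,2).

From H_k ≅ ker(∂_k) / im(∂_{k+1}) we obtain:

  H_0: rank C_0 − rank ∂_1 = 7 − 6 = 1, and the invariant factors of ∂_1 are all 1, so H_0 = Z.
  H_1: rank ker ∂_1 − rank ∂_2 = (18 − 6) − 12 = 0, and ∂_2 has invariant factor 2 > 1, so H_1 = Z/2.
  H_2: rank ker ∂_2 − rank ∂_3 = (12 − 12) − 0 = 0, and there is no ∂_3, so H_2 = 0.

H_0 = Z,  H_1 = Z/2,  H_2 = 0.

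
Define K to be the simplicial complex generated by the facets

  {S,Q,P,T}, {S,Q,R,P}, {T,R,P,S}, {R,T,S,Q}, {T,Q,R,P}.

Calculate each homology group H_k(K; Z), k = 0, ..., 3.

H_0 = Z,  H_1 = 0,  H_2 = 0,  H_3 = Z.

We work with the vertex ordering P < Q < R < S < T. The simplices of K, each written with vertices in increasing order, are:

  0-simplices (5): P, Q, R, S, T
  1-simplices (10): PQ, PR, PS, PT, QR, QS, QT, RS, RT, ST
  2-simplices (10): PQR, PQS, PQT, PRS, PRT, PST, QRS, QRT, QST, RST
  3-simplices (5): PQRS, PQRT, PQST, PRST, QRST

giving chain groups C_0 ≅ Z^5, C_1 ≅ Z^10, C_2 ≅ Z^10, C_3 ≅ Z^5.

Boundary ∂_1: C_1 → C_0 is given by ∂[p,q] = [q] − [p]. For instance
  ∂QS = S − Q.
The resulting 5×10 matrix has rank 4, and its Smith normal form has invariant factors (1,1,1,1).

The boundary map ∂_2: C_2 → C_1 maps a triangle to the signed sum of its edges. For instance
  ∂PQS = QS − PS + PQ,
  ∂PQR = QR − PR + PQ.
As a 10×10 matrix over Z this has rank 6, with invariant factors (1,1,1,1,1,1).

The boundary map ∂_3: C_3 → C_2 sends each 3-simplex σ to the alternating sum Σ_i (−1)^i (σ with its i-th vertex removed). For instance
  ∂QRST = RST − QST + QRT − QRS,
  ∂PQRT = QRT − PRT + PQT − PQR.
This gives a 10×5 integer matrix of rank 4; reducing to Smith normal form yields diagonal entries (1,1,1,1).

Now H_k = ker ∂_k / im ∂_{k+1}, so:

  H_0: rank C_0 − rank ∂_1 = 5 − 4 = 1, and the invariant factors of ∂_1 are all 1, so H_0 ≅ Z.
  H_1: rank ker ∂_1 − rank ∂_2 = (10 − 4) − 6 = 0, and the invariant factors of ∂_2 are all 1, so H_1 ≅ 0.
  H_2: rank ker ∂_2 − rank ∂_3 = (10 − 6) − 4 = 0, and the invariant factors of ∂_3 are all 1, so H_2 ≅ 0.
  H_3: rank ker ∂_3 − rank ∂_4 = (5 − 4) − 0 = 1, and there is no ∂_4, so H_3 ≅ Z.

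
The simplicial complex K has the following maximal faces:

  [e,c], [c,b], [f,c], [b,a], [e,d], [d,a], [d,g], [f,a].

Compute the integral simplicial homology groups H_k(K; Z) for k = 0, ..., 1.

Take the total order a < b < c < d < e < f < g on the vertex set. Then K (dimension 1) consists of the simplices:

  0-simplices (7): a, b, c, d, e, f, g
  1-simplices (8): ab, ad, af, bc, ce, cf, de, dg

Hence C_0 ≅ Z^7, C_1 ≅ Z^8.

∂_1: C_1 → C_0 is given by ∂[p,q] = [q] − [p]. For instance
  ∂ab = b − a.
As a 7×8 matrix over Z this has rank 6, with invariant factors (1,1,1,1,1,1).

Now H_k = ker ∂_k / im ∂_{k+1}, so:

  H_0: rank C_0 − rank ∂_1 = 7 − 6 = 1, and the invariant factors of ∂_1 are all 1, so H_0 = Z.
  H_1: rank ker ∂_1 − rank ∂_2 = (8 − 6) − 0 = 2, and there is no ∂_2, so H_1 = Z^2.

H_0 = Z,  H_1 = Z^2.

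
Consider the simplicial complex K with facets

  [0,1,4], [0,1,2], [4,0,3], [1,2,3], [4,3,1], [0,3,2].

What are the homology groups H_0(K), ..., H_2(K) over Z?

We work with the vertex ordering 0 < 1 < 2 < 3 < 4. The simplices of K, each written with vertices in increasing order, are:

  0-simplices (5): [0], [1], [2], [3], [4]
  1-simplices (9): [0,1], [0,2], [0,3], [0,4], [1,2], [1,3], [1,4], [2,3], [3,4]
  2-simplices (6): [0,1,2], [0,1,4], [0,2,3], [0,3,4], [1,2,3], [1,3,4]

Hence C_0 ≅ Z^5, C_1 ≅ Z^9, C_2 ≅ Z^6.

The boundary map ∂_1: C_1 → C_0 maps an edge to its endpoints' difference, ∂[p,q] = q − p. For instance
  ∂[1,3] = [3] − [1].
As a 5×9 matrix over Z this has rank 4, with invariant factors (1,1,1,1).

The boundary map ∂_2: C_2 → C_1 sends each 2-simplex [p,q,r] to [q,r] − [p,r] + [p,q]. For instance
  ∂[1,3,4] = [3,4] − [1,4] + [1,3],
  ∂[0,1,4] = [1,4] − [0,4] + [0,1].
This gives a 9×6 integer matrix of rank 5; reducing to Smith normal form yields diagonal entries (1,1,1,1,1).

Computing H_k = (kernel of ∂_k) / (image of ∂_{k+1}):

  H_0: rank C_0 − rank ∂_1 = 5 − 4 = 1, and the invariant factors of ∂_1 are all 1, so H_0 = Z.
  H_1: rank ker ∂_1 − rank ∂_2 = (9 − 4) − 5 = 0, and the invariant factors of ∂_2 are all 1, so H_1 = 0.
  H_2: rank ker ∂_2 − rank ∂_3 = (6 − 5) − 0 = 1, and there is no ∂_3, so H_2 = Z.

(K is a triangulation of the 2-sphere S^2.)

H_0 ≅ Z,  H_1 = 0,  H_2 ≅ Z.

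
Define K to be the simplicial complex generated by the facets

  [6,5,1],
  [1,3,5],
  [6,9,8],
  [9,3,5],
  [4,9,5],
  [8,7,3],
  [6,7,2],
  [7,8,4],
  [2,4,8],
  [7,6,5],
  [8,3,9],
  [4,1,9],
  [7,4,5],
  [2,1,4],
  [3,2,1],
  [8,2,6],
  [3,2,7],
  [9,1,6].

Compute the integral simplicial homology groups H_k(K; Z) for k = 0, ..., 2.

Order the vertices as 1 < 2 < 3 < 4 < 5 < 6 < 7 < 8 < 9. Listing each simplex with vertices in this order, K has dimension 2 with simplices:

  0-simplices (9): [1], [2], [3], [4], [5], [6], [7], [8], [9]
  1-simplices (27): (27 of them)
  2-simplices (18): [1,2,3], [1,2,4], [1,3,5], [1,4,9], [1,5,6], [1,6,9], [2,3,7], [2,4,8], [2,6,7], [2,6,8], [3,5,9], [3,7,8], [3,8,9], [4,5,7], [4,5,9], [4,7,8], [5,6,7], [6,8,9]

Hence C_0 ≅ Z^9, C_1 ≅ Z^27, C_2 ≅ Z^18.

Boundary ∂_1: C_1 → C_0 maps an edge to its endpoints' difference, ∂[p,q] = q − p. For instance
  ∂[6,8] = [8] − [6].
The 9×27 boundary matrix has rank 8 and Smith normal form diag(1,1,1,1,1,1,1,1).

The boundary map ∂_2: C_2 → C_1 maps a triangle to the signed sum of its edges. For instance
  ∂[1,4,9] = [4,9] − [1,9] + [1,4],
  ∂[4,5,7] = [5,7] − [4,7] + [4,5].
This gives a 27×18 integer matrix of rank 18; reducing to Smith normal form yields diagonal entries (1,1,1,1,1,1,1,1,1,1,1,1,1,1,1,1,1,2).

Now H_k = ker ∂_k / im ∂_{k+1}, so:

  H_0: rank C_0 − rank ∂_1 = 9 − 8 = 1, and the invariant factors of ∂_1 are all 1, so H_0 = Z.
  H_1: rank ker ∂_1 − rank ∂_2 = (27 − 8) − 18 = 1, and ∂_2 has invariant factor 2 > 1, so H_1 = Z ⊕ Z_2.
  H_2: rank ker ∂_2 − rank ∂_3 = (18 − 18) − 0 = 0, and there is no ∂_3, so H_2 = 0.

H_0 ≅ Z,  H_1 ≅ Z ⊕ Z_2,  H_2 = 0.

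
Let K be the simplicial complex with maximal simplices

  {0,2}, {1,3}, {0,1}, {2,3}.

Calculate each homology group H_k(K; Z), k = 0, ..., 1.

H_0 ≅ Z,  H_1 ≅ Z.

Take the total order 0 < 1 < 2 < 3 on the vertex set. Then K (dimension 1) consists of the simplices:

  0-simplices (4): [0], [1], [2], [3]
  1-simplices (4): [0,1], [0,2], [1,3], [2,3]

giving chain groups C_0 ≅ Z^4, C_1 ≅ Z^4.

The boundary map ∂_1: C_1 → C_0 maps an edge to its endpoints' difference, ∂[p,q] = q − p.
The resulting 4×4 matrix has rank 3, and its Smith normal form has invariant factors (1,1,1).

From H_k ≅ ker(∂_k) / im(∂_{k+1}) we obtain:

  H_0: rank C_0 − rank ∂_1 = 4 − 3 = 1, and the invariant factors of ∂_1 are all 1, so H_0 ≅ Z.
  H_1: rank ker ∂_1 − rank ∂_2 = (4 − 3) − 0 = 1, and there is no ∂_2, so H_1 ≅ Z.

(K is a triangulation of the circle S^1.)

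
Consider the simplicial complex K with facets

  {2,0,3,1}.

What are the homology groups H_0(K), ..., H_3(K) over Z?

Fix the vertex order 0 < 1 < 2 < 3 and write every simplex with vertices in increasing order. Then dim K = 3 and the simplices of K are:

  0-simplices (4): [0], [1], [2], [3]
  1-simplices (6): [0,1], [0,2], [0,3], [1,2], [1,3], [2,3]
  2-simplices (4): [0,1,2], [0,1,3], [0,2,3], [1,2,3]
  3-simplices (1): [0,1,2,3]

so the chain groups are C_0 ≅ Z^4, C_1 ≅ Z^6, C_2 ≅ Z^4, C_3 ≅ Z^1.

The boundary map ∂_1: C_1 → C_0 is given by ∂[p,q] = [q] − [p].
The resulting 4×6 matrix has rank 3, and its Smith normal form has invariant factors (1,1,1).

Boundary ∂_2: C_2 → C_1 sends each 2-simplex [p,q,r] to [q,r] − [p,r] + [p,q]. For instance
  ∂[1,2,3] = [2,3] − [1,3] + [1,2],
  ∂[0,2,3] = [2,3] − [0,3] + [0,2].
This gives a 6×4 integer matrix of rank 3; reducing to Smith normal form yields diagonal entries (1,1,1).

The boundary map ∂_3: C_3 → C_2 sends each 3-simplex σ to the alternating sum Σ_i (−1)^i (σ with its i-th vertex removed). For instance
  ∂[0,1,2,3] = [1,2,3] − [0,2,3] + [0,1,3] − [0,1,2].
The 4×1 boundary matrix has rank 1 and Smith normal form diag(1).

Now H_k = ker ∂_k / im ∂_{k+1}, so:

  H_0: rank C_0 − rank ∂_1 = 4 − 3 = 1, and the invariant factors of ∂_1 are all 1, so H_0 = Z.
  H_1: rank ker ∂_1 − rank ∂_2 = (6 − 3) − 3 = 0, and the invariant factors of ∂_2 are all 1, so H_1 = 0.
  H_2: rank ker ∂_2 − rank ∂_3 = (4 − 3) − 1 = 0, and the invariant factors of ∂_3 are all 1, so H_2 = 0.
  H_3: rank ker ∂_3 − rank ∂_4 = (1 − 1) − 0 = 0, and there is no ∂_4, so H_3 = 0.

H_0 = Z,  H_1 = 0,  H_2 = 0,  H_3 = 0.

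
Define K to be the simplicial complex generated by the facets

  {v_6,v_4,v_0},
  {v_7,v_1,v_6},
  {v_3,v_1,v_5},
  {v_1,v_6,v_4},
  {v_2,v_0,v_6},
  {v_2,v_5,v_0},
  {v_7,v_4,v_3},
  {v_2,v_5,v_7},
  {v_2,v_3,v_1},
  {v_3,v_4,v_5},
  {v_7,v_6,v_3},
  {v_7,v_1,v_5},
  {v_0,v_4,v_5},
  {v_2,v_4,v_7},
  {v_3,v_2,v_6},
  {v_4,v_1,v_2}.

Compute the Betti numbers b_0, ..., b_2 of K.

b_0 = 1, b_1 = 2, b_2 = 1.

Take the total order v_0 < v_1 < v_2 < v_3 < v_4 < v_5 < v_6 < v_7 on the vertex set. Then K (dimension 2) consists of the simplices:

  0-simplices (8): [v_0], [v_1], [v_2], [v_3], [v_4], [v_5], [v_6], [v_7]
  1-simplices (24): (24 of them)
  2-simplices (16): (16 of them)

so the chain groups are C_0 ≅ Z^8, C_1 ≅ Z^24, C_2 ≅ Z^16.

The boundary map ∂_1: C_1 → C_0 is given by ∂[p,q] = [q] − [p].
The resulting 8×24 matrix has rank 7, and its Smith normal form has invariant factors (1,1,1,1,1,1,1).

The boundary map ∂_2: C_2 → C_1 maps a triangle to the signed sum of its edges. For instance
  ∂[v_1,v_2,v_3] = [v_2,v_3] − [v_1,v_3] + [v_1,v_2],
  ∂[v_3,v_4,v_5] = [v_4,v_5] − [v_3,v_5] + [v_3,v_4].
The 24×16 boundary matrix has rank 15 and Smith normal form diag(1,1,1,1,1,1,1,1,1,1,1,1,1,1,1).

From H_k ≅ ker(∂_k) / im(∂_{k+1}) we obtain:

  H_0: rank C_0 − rank ∂_1 = 8 − 7 = 1, and the invariant factors of ∂_1 are all 1, so H_0 ≅ Z.
  H_1: rank ker ∂_1 − rank ∂_2 = (24 − 7) − 15 = 2, and the invariant factors of ∂_2 are all 1, so H_1 ≅ Z^2.
  H_2: rank ker ∂_2 − rank ∂_3 = (16 − 15) − 0 = 1, and there is no ∂_3, so H_2 ≅ Z.

(K is a triangulation of the torus T^2.)

Hence the Betti numbers are b_0 = 1, b_1 = 2, b_2 = 1.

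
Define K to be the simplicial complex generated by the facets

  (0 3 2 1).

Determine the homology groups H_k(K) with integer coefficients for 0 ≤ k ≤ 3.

We work with the vertex ordering 0 < 1 < 2 < 3. The simplices of K, each written with vertices in increasing order, are:

  0-simplices (4): [0], [1], [2], [3]
  1-simplices (6): [0,1], [0,2], [0,3], [1,2], [1,3], [2,3]
  2-simplices (4): [0,1,2], [0,1,3], [0,2,3], [1,2,3]
  3-simplices (1): [0,1,2,3]

Hence C_0 ≅ Z^4, C_1 ≅ Z^6, C_2 ≅ Z^4, C_3 ≅ Z^1.

Boundary ∂_1: C_1 → C_0 sends each edge [p,q] (with p < q) to q − p. For instance
  ∂[0,2] = [2] − [0].
The 4×6 boundary matrix has rank 3 and Smith normal form diag(1,1,1).

∂_2: C_2 → C_1 acts by ∂[p,q,r] = [q,r] − [p,r] + [p,q]. For instance
  ∂[1,2,3] = [2,3] − [1,3] + [1,2],
  ∂[0,1,3] = [1,3] − [0,3] + [0,1].
As a 6×4 matrix over Z this has rank 3, with invariant factors (1,1,1).

∂_3: C_3 → C_2 sends each 3-simplex σ to the alternating sum Σ_i (−1)^i (σ with its i-th vertex removed). For instance
  ∂[0,1,2,3] = [1,2,3] − [0,2,3] + [0,1,3] − [0,1,2].
This gives a 4×1 integer matrix of rank 1; reducing to Smith normal form yields diagonal entries (1).

Reading off H_k = ker ∂_k / im ∂_{k+1}:

  H_0: rank C_0 − rank ∂_1 = 4 − 3 = 1, and the invariant factors of ∂_1 are all 1, so H_0 ≅ Z.
  H_1: rank ker ∂_1 − rank ∂_2 = (6 − 3) − 3 = 0, and the invariant factors of ∂_2 are all 1, so H_1 ≅ 0.
  H_2: rank ker ∂_2 − rank ∂_3 = (4 − 3) − 1 = 0, and the invariant factors of ∂_3 are all 1, so H_2 ≅ 0.
  H_3: rank ker ∂_3 − rank ∂_4 = (1 − 1) − 0 = 0, and there is no ∂_4, so H_3 ≅ 0.

H_0 ≅ Z,  H_1 = 0,  H_2 = 0,  H_3 = 0.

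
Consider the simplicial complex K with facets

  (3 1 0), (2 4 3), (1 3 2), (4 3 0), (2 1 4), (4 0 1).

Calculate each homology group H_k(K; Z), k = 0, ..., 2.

H_0 ≅ Z,  H_1 = 0,  H_2 ≅ Z.

Fix the vertex order 0 < 1 < 2 < 3 < 4 and write every simplex with vertices in increasing order. Then dim K = 2 and the simplices of K are:

  0-simplices (5): [0], [1], [2], [3], [4]
  1-simplices (9): [0,1], [0,3], [0,4], [1,2], [1,3], [1,4], [2,3], [2,4], [3,4]
  2-simplices (6): [0,1,3], [0,1,4], [0,3,4], [1,2,3], [1,2,4], [2,3,4]

so the chain groups are C_0 ≅ Z^5, C_1 ≅ Z^9, C_2 ≅ Z^6.

The boundary map ∂_1: C_1 → C_0 is given by ∂[p,q] = [q] − [p]. For instance
  ∂[1,3] = [3] − [1].
The 5×9 boundary matrix has rank 4 and Smith normal form diag(1,1,1,1).

Boundary ∂_2: C_2 → C_1 acts by ∂[p,q,r] = [q,r] − [p,r] + [p,q]. For instance
  ∂[2,3,4] = [3,4] − [2,4] + [2,3],
  ∂[1,2,4] = [2,4] − [1,4] + [1,2].
The 9×6 boundary matrix has rank 5 and Smith normal form diag(1,1,1,1,1).

Now H_k = ker ∂_k / im ∂_{k+1}, so:

  H_0: rank C_0 − rank ∂_1 = 5 − 4 = 1, and the invariant factors of ∂_1 are all 1, so H_0 ≅ Z.
  H_1: rank ker ∂_1 − rank ∂_2 = (9 − 4) − 5 = 0, and the invariant factors of ∂_2 are all 1, so H_1 ≅ 0.
  H_2: rank ker ∂_2 − rank ∂_3 = (6 − 5) − 0 = 1, and there is no ∂_3, so H_2 ≅ Z.

(K is a triangulation of the 2-sphere S^2.)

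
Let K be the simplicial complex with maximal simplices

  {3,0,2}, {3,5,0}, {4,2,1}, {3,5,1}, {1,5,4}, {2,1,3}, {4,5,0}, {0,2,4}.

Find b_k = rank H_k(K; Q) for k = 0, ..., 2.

b_0 = 1, b_1 = 0, b_2 = 1.

Order the vertices as 0 < 1 < 2 < 3 < 4 < 5. Listing each simplex with vertices in this order, K has dimension 2 with simplices:

  0-simplices (6): [0], [1], [2], [3], [4], [5]
  1-simplices (12): [0,2], [0,3], [0,4], [0,5], [1,2], [1,3], [1,4], [1,5], [2,3], [2,4], [3,5], [4,5]
  2-simplices (8): [0,2,3], [0,2,4], [0,3,5], [0,4,5], [1,2,3], [1,2,4], [1,3,5], [1,4,5]

giving chain groups C_0 ≅ Z^6, C_1 ≅ Z^12, C_2 ≅ Z^8.

Boundary ∂_1: C_1 → C_0 is given by ∂[p,q] = [q] − [p].
The resulting 6×12 matrix has rank 5, and its Smith normal form has invariant factors (1,1,1,1,1).

Boundary ∂_2: C_2 → C_1 sends each 2-simplex [p,q,r] to [q,r] − [p,r] + [p,q]. For instance
  ∂[0,2,4] = [2,4] − [0,4] + [0,2],
  ∂[0,3,5] = [3,5] − [0,5] + [0,3].
The resulting 12×8 matrix has rank 7, and its Smith normal form has invariant factors (1,1,1,1,1,1,1).

Reading off H_k = ker ∂_k / im ∂_{k+1}:

  H_0: rank C_0 − rank ∂_1 = 6 − 5 = 1, and the invariant factors of ∂_1 are all 1, so H_0 = Z.
  H_1: rank ker ∂_1 − rank ∂_2 = (12 − 5) − 7 = 0, and the invariant factors of ∂_2 are all 1, so H_1 = 0.
  H_2: rank ker ∂_2 − rank ∂_3 = (8 − 7) − 0 = 1, and there is no ∂_3, so H_2 = Z.

Hence the Betti numbers are b_0 = 1, b_1 = 0, b_2 = 1.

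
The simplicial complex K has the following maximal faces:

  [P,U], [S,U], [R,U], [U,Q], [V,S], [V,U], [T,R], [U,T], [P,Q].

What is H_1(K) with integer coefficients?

H_1 ≅ Z^3.

Order the vertices as P < Q < R < S < T < U < V. Listing each simplex with vertices in this order, K has dimension 1 with simplices:

  0-simplices (7): P, Q, R, S, T, U, V
  1-simplices (9): PQ, PU, QU, RT, RU, SU, SV, TU, UV

Hence C_0 ≅ Z^7, C_1 ≅ Z^9.

Boundary ∂_1: C_1 → C_0 maps an edge to its endpoints' difference, ∂[p,q] = q − p.
The resulting 7×9 matrix has rank 6, and its Smith normal form has invariant factors (1,1,1,1,1,1).

Computing H_k = (kernel of ∂_k) / (image of ∂_{k+1}):

  H_1: rank ker ∂_1 − rank ∂_2 = (9 − 6) − 0 = 3, and there is no ∂_2, so H_1 ≅ Z^3.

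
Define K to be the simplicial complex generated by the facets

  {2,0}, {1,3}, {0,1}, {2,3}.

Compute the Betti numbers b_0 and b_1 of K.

b_0 = 1, b_1 = 1.

Order the vertices as 0 < 1 < 2 < 3. Listing each simplex with vertices in this order, K has dimension 1 with simplices:

  0-simplices (4): [0], [1], [2], [3]
  1-simplices (4): [0,1], [0,2], [1,3], [2,3]

Hence C_0 ≅ Z^4, C_1 ≅ Z^4.

Boundary ∂_1: C_1 → C_0 is given by ∂[p,q] = [q] − [p].
This gives a 4×4 integer matrix of rank 3; reducing to Smith normal form yields diagonal entries (1,1,1).

From H_k ≅ ker(∂_k) / im(∂_{k+1}) we obtain:

  H_0: rank C_0 − rank ∂_1 = 4 − 3 = 1, and the invariant factors of ∂_1 are all 1, so H_0 ≅ Z.
  H_1: rank ker ∂_1 − rank ∂_2 = (4 − 3) − 0 = 1, and there is no ∂_2, so H_1 ≅ Z.

Hence the Betti numbers are b_0 = 1, b_1 = 1.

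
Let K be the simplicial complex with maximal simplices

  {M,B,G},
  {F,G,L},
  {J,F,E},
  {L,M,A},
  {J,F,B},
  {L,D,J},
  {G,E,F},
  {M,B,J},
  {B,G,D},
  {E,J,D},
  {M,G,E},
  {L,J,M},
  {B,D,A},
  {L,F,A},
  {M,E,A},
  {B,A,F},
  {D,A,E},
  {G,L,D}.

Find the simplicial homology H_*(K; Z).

Take the total order A < B < D < E < F < G < J < L < M on the vertex set. Then K (dimension 2) consists of the simplices:

  0-simplices (9): A, B, D, E, F, G, J, L, M
  1-simplices (27): AB, AD, AE, AF, AL, AM, BD, BF, BG, BJ, BM, DE, DG, DJ, DL, EF, EG, EJ, EM, FG, FJ, FL, GL, GM, JL, JM, LM
  2-simplices (18): ABD, ABF, ADE, AEM, AFL, ALM, BDG, BFJ, BGM, BJM, DEJ, DGL, DJL, EFG, EFJ, EGM, FGL, JLM

giving chain groups C_0 ≅ Z^9, C_1 ≅ Z^27, C_2 ≅ Z^18.

The boundary map ∂_1: C_1 → C_0 sends each edge [p,q] (with p < q) to q − p. For instance
  ∂DJ = J − D.
This gives a 9×27 integer matrix of rank 8; reducing to Smith normal form yields diagonal entries (1,1,1,1,1,1,1,1).

∂_2: C_2 → C_1 sends each 2-simplex [p,q,r] to [q,r] − [p,r] + [p,q]. For instance
  ∂DJL = JL − DL + DJ,
  ∂EFJ = FJ − EJ + EF.
This gives a 27×18 integer matrix of rank 17; reducing to Smith normal form yields diagonal entries (1,1,1,1,1,1,1,1,1,1,1,1,1,1,1,1,1).

From H_k ≅ ker(∂_k) / im(∂_{k+1}) we obtain:

  H_0: rank C_0 − rank ∂_1 = 9 − 8 = 1, and the invariant factors of ∂_1 are all 1, so H_0 ≅ Z.
  H_1: rank ker ∂_1 − rank ∂_2 = (27 − 8) − 17 = 2, and the invariant factors of ∂_2 are all 1, so H_1 ≅ Z^2.
  H_2: rank ker ∂_2 − rank ∂_3 = (18 − 17) − 0 = 1, and there is no ∂_3, so H_2 ≅ Z.

H_0 = Z,  H_1 = Z^2,  H_2 = Z.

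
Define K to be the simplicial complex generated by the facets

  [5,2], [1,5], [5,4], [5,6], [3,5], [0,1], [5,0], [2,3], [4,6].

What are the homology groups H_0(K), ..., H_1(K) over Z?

We work with the vertex ordering 0 < 1 < 2 < 3 < 4 < 5 < 6. The simplices of K, each written with vertices in increasing order, are:

  0-simplices (7): [0], [1], [2], [3], [4], [5], [6]
  1-simplices (9): [0,1], [0,5], [1,5], [2,3], [2,5], [3,5], [4,5], [4,6], [5,6]

Hence C_0 ≅ Z^7, C_1 ≅ Z^9.

∂_1: C_1 → C_0 sends each edge [p,q] (with p < q) to q − p. For instance
  ∂[5,6] = [6] − [5].
As a 7×9 matrix over Z this has rank 6, with invariant factors (1,1,1,1,1,1).

Now H_k = ker ∂_k / im ∂_{k+1}, so:

  H_0: rank C_0 − rank ∂_1 = 7 − 6 = 1, and the invariant factors of ∂_1 are all 1, so H_0 ≅ Z.
  H_1: rank ker ∂_1 − rank ∂_2 = (9 − 6) − 0 = 3, and there is no ∂_2, so H_1 ≅ Z^3.

H_0 = Z,  H_1 = Z^3.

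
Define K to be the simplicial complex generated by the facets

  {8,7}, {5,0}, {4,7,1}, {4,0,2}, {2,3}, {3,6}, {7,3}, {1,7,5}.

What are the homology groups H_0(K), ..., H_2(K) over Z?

H_0 = Z,  H_1 = Z^2,  H_2 = 0.

Order the vertices as 0 < 1 < 2 < 3 < 4 < 5 < 6 < 7 < 8. Listing each simplex with vertices in this order, K has dimension 2 with simplices:

  0-simplices (9): [0], [1], [2], [3], [4], [5], [6], [7], [8]
  1-simplices (13): [0,2], [0,4], [0,5], [1,4], [1,5], [1,7], [2,3], [2,4], [3,6], [3,7], [4,7], [5,7], [7,8]
  2-simplices (3): [0,2,4], [1,4,7], [1,5,7]

giving chain groups C_0 ≅ Z^9, C_1 ≅ Z^13, C_2 ≅ Z^3.

The boundary map ∂_1: C_1 → C_0 sends each edge [p,q] (with p < q) to q − p. For instance
  ∂[1,7] = [7] − [1].
This gives a 9×13 integer matrix of rank 8; reducing to Smith normal form yields diagonal entries (1,1,1,1,1,1,1,1).

∂_2: C_2 → C_1 sends each 2-simplex [p,q,r] to [q,r] − [p,r] + [p,q]. For instance
  ∂[1,5,7] = [5,7] − [1,7] + [1,5],
  ∂[0,2,4] = [2,4] − [0,4] + [0,2].
The resulting 13×3 matrix has rank 3, and its Smith normal form has invariant factors (1,1,1).

Computing H_k = (kernel of ∂_k) / (image of ∂_{k+1}):

  H_0: rank C_0 − rank ∂_1 = 9 − 8 = 1, and the invariant factors of ∂_1 are all 1, so H_0 = Z.
  H_1: rank ker ∂_1 − rank ∂_2 = (13 − 8) − 3 = 2, and the invariant factors of ∂_2 are all 1, so H_1 = Z^2.
  H_2: rank ker ∂_2 − rank ∂_3 = (3 − 3) − 0 = 0, and there is no ∂_3, so H_2 = 0.

As a check, the Euler characteristic is 9 − 13 + 3 = -1, which agrees with 1 − 2 + 0 = -1.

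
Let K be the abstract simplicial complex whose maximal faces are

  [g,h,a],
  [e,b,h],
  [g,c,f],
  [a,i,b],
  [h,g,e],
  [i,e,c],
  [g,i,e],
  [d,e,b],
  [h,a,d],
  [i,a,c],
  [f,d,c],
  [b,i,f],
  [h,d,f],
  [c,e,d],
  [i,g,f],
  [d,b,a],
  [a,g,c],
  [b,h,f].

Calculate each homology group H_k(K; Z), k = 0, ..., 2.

H_0 = Z,  H_1 = Z ⊕ Z/2Z,  H_2 = 0.

Order the vertices as a < b < c < d < e < f < g < h < i. Listing each simplex with vertices in this order, K has dimension 2 with simplices:

  0-simplices (9): a, b, c, d, e, f, g, h, i
  1-simplices (27): ab, ac, ad, ag, ah, ai, bd, be, bf, bh, bi, cd, ce, cf, cg, ci, de, df, dh, eg, eh, ei, fg, fh, fi, gh, gi
  2-simplices (18): abd, abi, acg, aci, adh, agh, bde, beh, bfh, bfi, cde, cdf, cei, cfg, dfh, egh, egi, fgi

so the chain groups are C_0 ≅ Z^9, C_1 ≅ Z^27, C_2 ≅ Z^18.

∂_1: C_1 → C_0 is given by ∂[p,q] = [q] − [p].
The 9×27 boundary matrix has rank 8 and Smith normal form diag(1,1,1,1,1,1,1,1).

Boundary ∂_2: C_2 → C_1 sends each 2-simplex [p,q,r] to [q,r] − [p,r] + [p,q]. For instance
  ∂cei = ei − ci + ce,
  ∂agh = gh − ah + ag.
This gives a 27×18 integer matrix of rank 18; reducing to Smith normal form yields diagonal entries (1,1,1,1,1,1,1,1,1,1,1,1,1,1,1,1,1,2).

From H_k ≅ ker(∂_k) / im(∂_{k+1}) we obtain:

  H_0: rank C_0 − rank ∂_1 = 9 − 8 = 1, and the invariant factors of ∂_1 are all 1, so H_0 ≅ Z.
  H_1: rank ker ∂_1 − rank ∂_2 = (27 − 8) − 18 = 1, and ∂_2 has invariant factor 2 > 1, so H_1 ≅ Z ⊕ Z/2Z.
  H_2: rank ker ∂_2 − rank ∂_3 = (18 − 18) − 0 = 0, and there is no ∂_3, so H_2 ≅ 0.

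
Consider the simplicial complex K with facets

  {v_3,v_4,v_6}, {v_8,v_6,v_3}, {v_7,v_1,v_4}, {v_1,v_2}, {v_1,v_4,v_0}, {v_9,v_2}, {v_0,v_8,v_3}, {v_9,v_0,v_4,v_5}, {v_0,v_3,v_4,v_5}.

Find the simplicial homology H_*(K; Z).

Take the total order v_0 < v_1 < v_2 < v_3 < v_4 < v_5 < v_6 < v_7 < v_8 < v_9 on the vertex set. Then K (dimension 3) consists of the simplices:

  0-simplices (10): [v_0], [v_1], [v_2], [v_3], [v_4], [v_5], [v_6], [v_7], [v_8], [v_9]
  1-simplices (20): (20 of them)
  2-simplices (12): (12 of them)
  3-simplices (2): [v_0,v_3,v_4,v_5], [v_0,v_4,v_5,v_9]

Hence C_0 ≅ Z^10, C_1 ≅ Z^20, C_2 ≅ Z^12, C_3 ≅ Z^2.

The boundary map ∂_1: C_1 → C_0 sends each edge [p,q] (with p < q) to q − p.
As a 10×20 matrix over Z this has rank 9, with invariant factors (1,1,1,1,1,1,1,1,1).

∂_2: C_2 → C_1 sends each 2-simplex [p,q,r] to [q,r] − [p,r] + [p,q]. For instance
  ∂[v_3,v_4,v_6] = [v_4,v_6] − [v_3,v_6] + [v_3,v_4],
  ∂[v_0,v_3,v_8] = [v_3,v_8] − [v_0,v_8] + [v_0,v_3].
The resulting 20×12 matrix has rank 10, and its Smith normal form has invariant factors (1,1,1,1,1,1,1,1,1,1).

Boundary ∂_3: C_3 → C_2 sends each 3-simplex σ to the alternating sum Σ_i (−1)^i (σ with its i-th vertex removed). For instance
  ∂[v_0,v_4,v_5,v_9] = [v_4,v_5,v_9] − [v_0,v_5,v_9] + [v_0,v_4,v_9] − [v_0,v_4,v_5],
  ∂[v_0,v_3,v_4,v_5] = [v_3,v_4,v_5] − [v_0,v_4,v_5] + [v_0,v_3,v_5] − [v_0,v_3,v_4].
This gives a 12×2 integer matrix of rank 2; reducing to Smith normal form yields diagonal entries (1,1).

From H_k ≅ ker(∂_k) / im(∂_{k+1}) we obtain:

  H_0: rank C_0 − rank ∂_1 = 10 − 9 = 1, and the invariant factors of ∂_1 are all 1, so H_0 = Z.
  H_1: rank ker ∂_1 − rank ∂_2 = (20 − 9) − 10 = 1, and the invariant factors of ∂_2 are all 1, so H_1 = Z.
  H_2: rank ker ∂_2 − rank ∂_3 = (12 − 10) − 2 = 0, and the invariant factors of ∂_3 are all 1, so H_2 = 0.
  H_3: rank ker ∂_3 − rank ∂_4 = (2 − 2) − 0 = 0, and there is no ∂_4, so H_3 = 0.

H_0 = Z,  H_1 = Z,  H_2 = 0,  H_3 = 0.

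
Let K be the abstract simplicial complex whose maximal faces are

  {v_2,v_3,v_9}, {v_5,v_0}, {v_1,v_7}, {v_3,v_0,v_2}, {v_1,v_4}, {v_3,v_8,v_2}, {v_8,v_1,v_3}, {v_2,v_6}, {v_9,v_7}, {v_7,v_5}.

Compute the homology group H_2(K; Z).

We work with the vertex ordering v_0 < v_1 < v_2 < v_3 < v_4 < v_5 < v_6 < v_7 < v_8 < v_9. The simplices of K, each written with vertices in increasing order, are:

  0-simplices (10): [v_0], [v_1], [v_2], [v_3], [v_4], [v_5], [v_6], [v_7], [v_8], [v_9]
  1-simplices (15): (15 of them)
  2-simplices (4): [v_0,v_2,v_3], [v_1,v_3,v_8], [v_2,v_3,v_8], [v_2,v_3,v_9]

so the chain groups are C_0 ≅ Z^10, C_1 ≅ Z^15, C_2 ≅ Z^4.

The boundary map ∂_1: C_1 → C_0 sends each edge [p,q] (with p < q) to q − p. For instance
  ∂[v_2,v_3] = [v_3] − [v_2].
The resulting 10×15 matrix has rank 9, and its Smith normal form has invariant factors (1,1,1,1,1,1,1,1,1).

The boundary map ∂_2: C_2 → C_1 sends each 2-simplex [p,q,r] to [q,r] − [p,r] + [p,q]. For instance
  ∂[v_1,v_3,v_8] = [v_3,v_8] − [v_1,v_8] + [v_1,v_3],
  ∂[v_0,v_2,v_3] = [v_2,v_3] − [v_0,v_3] + [v_0,v_2].
As a 15×4 matrix over Z this has rank 4, with invariant factors (1,1,1,1).

Computing H_k = (kernel of ∂_k) / (image of ∂_{k+1}):

  H_2: rank ker ∂_2 − rank ∂_3 = (4 − 4) − 0 = 0, and there is no ∂_3, so H_2 ≅ 0.

H_2 ≅ 0.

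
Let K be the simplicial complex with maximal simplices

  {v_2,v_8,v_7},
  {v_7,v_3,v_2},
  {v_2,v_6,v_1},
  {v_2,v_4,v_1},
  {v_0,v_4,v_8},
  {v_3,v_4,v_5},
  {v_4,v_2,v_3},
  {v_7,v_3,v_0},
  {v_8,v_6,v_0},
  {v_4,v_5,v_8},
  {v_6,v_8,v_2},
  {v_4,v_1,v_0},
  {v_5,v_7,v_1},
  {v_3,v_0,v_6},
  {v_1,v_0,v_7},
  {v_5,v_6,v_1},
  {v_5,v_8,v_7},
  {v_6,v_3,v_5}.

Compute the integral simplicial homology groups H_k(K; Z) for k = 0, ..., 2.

H_0 = Z,  H_1 = Z^2,  H_2 = Z.

We work with the vertex ordering v_0 < v_1 < v_2 < v_3 < v_4 < v_5 < v_6 < v_7 < v_8. The simplices of K, each written with vertices in increasing order, are:

  0-simplices (9): [v_0], [v_1], [v_2], [v_3], [v_4], [v_5], [v_6], [v_7], [v_8]
  1-simplices (27): (27 of them)
  2-simplices (18): (18 of them)

giving chain groups C_0 ≅ Z^9, C_1 ≅ Z^27, C_2 ≅ Z^18.

The boundary map ∂_1: C_1 → C_0 is given by ∂[p,q] = [q] − [p].
This gives a 9×27 integer matrix of rank 8; reducing to Smith normal form yields diagonal entries (1,1,1,1,1,1,1,1).

Boundary ∂_2: C_2 → C_1 maps a triangle to the signed sum of its edges. For instance
  ∂[v_0,v_3,v_7] = [v_3,v_7] − [v_0,v_7] + [v_0,v_3],
  ∂[v_2,v_6,v_8] = [v_6,v_8] − [v_2,v_8] + [v_2,v_6].
This gives a 27×18 integer matrix of rank 17; reducing to Smith normal form yields diagonal entries (1,1,1,1,1,1,1,1,1,1,1,1,1,1,1,1,1).

From H_k ≅ ker(∂_k) / im(∂_{k+1}) we obtain:

  H_0: rank C_0 − rank ∂_1 = 9 − 8 = 1, and the invariant factors of ∂_1 are all 1, so H_0 ≅ Z.
  H_1: rank ker ∂_1 − rank ∂_2 = (27 − 8) − 17 = 2, and the invariant factors of ∂_2 are all 1, so H_1 ≅ Z^2.
  H_2: rank ker ∂_2 − rank ∂_3 = (18 − 17) − 0 = 1, and there is no ∂_3, so H_2 ≅ Z.

As a check, the Euler characteristic is 9 − 27 + 18 = 0, which agrees with 1 − 2 + 1 = 0.
(K is a triangulation of the torus T^2.)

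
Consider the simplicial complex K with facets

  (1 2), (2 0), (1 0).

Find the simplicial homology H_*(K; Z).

H_0 ≅ Z,  H_1 ≅ Z.

Fix the vertex order 0 < 1 < 2 and write every simplex with vertices in increasing order. Then dim K = 1 and the simplices of K are:

  0-simplices (3): [0], [1], [2]
  1-simplices (3): [0,1], [0,2], [1,2]

so the chain groups are C_0 ≅ Z^3, C_1 ≅ Z^3.

∂_1: C_1 → C_0 sends each edge [p,q] (with p < q) to q − p. For instance
  ∂[0,1] = [1] − [0].
This gives a 3×3 integer matrix of rank 2; reducing to Smith normal form yields diagonal entries (1,1).

Reading off H_k = ker ∂_k / im ∂_{k+1}:

  H_0: rank C_0 − rank ∂_1 = 3 − 2 = 1, and the invariant factors of ∂_1 are all 1, so H_0 = Z.
  H_1: rank ker ∂_1 − rank ∂_2 = (3 − 2) − 0 = 1, and there is no ∂_2, so H_1 = Z.

As a check, the Euler characteristic is 3 − 3 = 0, which agrees with 1 − 1 = 0.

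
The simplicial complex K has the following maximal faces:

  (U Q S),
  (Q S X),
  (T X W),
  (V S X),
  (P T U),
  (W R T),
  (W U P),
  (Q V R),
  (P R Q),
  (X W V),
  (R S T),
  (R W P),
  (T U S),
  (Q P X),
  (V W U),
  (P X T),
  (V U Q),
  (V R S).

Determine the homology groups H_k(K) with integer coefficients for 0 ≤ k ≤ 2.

K has 9 vertices, 27 edges, 18 triangles.
rank ∂_0 = 0, rank ∂_1 = 8 ⇒ b_0 = 9 − 0 − 8 = 1; all invariant factors of ∂_1 are 1 so no torsion. So H_0 ≅ Z.
rank ∂_1 = 8, rank ∂_2 = 18 ⇒ b_1 = 27 − 8 − 18 = 1; ∂_2 has invariant factor(s) [2] giving torsion. So H_1 ≅ Z ⊕ Z/2Z.
rank ∂_2 = 18, rank ∂_3 = 0 ⇒ b_2 = 18 − 18 − 0 = 0. So H_2 ≅ 0.

H_0 = Z,  H_1 = Z ⊕ Z/2Z,  H_2 = 0.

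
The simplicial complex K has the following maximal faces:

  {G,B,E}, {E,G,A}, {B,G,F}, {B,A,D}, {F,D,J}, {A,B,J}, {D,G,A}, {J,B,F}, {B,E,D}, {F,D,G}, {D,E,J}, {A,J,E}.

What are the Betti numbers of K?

K has 7 vertices, 18 edges, 12 triangles.
rank ∂_0 = 0, rank ∂_1 = 6 ⇒ b_0 = 7 − 0 − 6 = 1; all invariant factors of ∂_1 are 1 so no torsion. So H_0 = Z.
rank ∂_1 = 6, rank ∂_2 = 12 ⇒ b_1 = 18 − 6 − 12 = 0; ∂_2 has invariant factor(s) [2] giving torsion. So H_1 = Z/2.
rank ∂_2 = 12, rank ∂_3 = 0 ⇒ b_2 = 12 − 12 − 0 = 0. So H_2 = 0.

b_0 = 1, b_1 = 0, b_2 = 0.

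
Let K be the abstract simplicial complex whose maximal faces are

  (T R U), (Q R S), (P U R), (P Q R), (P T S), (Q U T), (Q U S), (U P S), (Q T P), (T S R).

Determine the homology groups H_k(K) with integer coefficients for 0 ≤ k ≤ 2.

H_0 = Z,  H_1 = Z/2,  H_2 = 0.

Fix the vertex order P < Q < R < S < T < U and write every simplex with vertices in increasing order. Then dim K = 2 and the simplices of K are:

  0-simplices (6): P, Q, R, S, T, U
  1-simplices (15): PQ, PR, PS, PT, PU, QR, QS, QT, QU, RS, RT, RU, ST, SU, TU
  2-simplices (10): PQR, PQT, PRU, PST, PSU, QRS, QSU, QTU, RST, RTU

Hence C_0 ≅ Z^6, C_1 ≅ Z^15, C_2 ≅ Z^10.

Boundary ∂_1: C_1 → C_0 maps an edge to its endpoints' difference, ∂[p,q] = q − p. For instance
  ∂ST = T − S.
This gives a 6×15 integer matrix of rank 5; reducing to Smith normal form yields diagonal entries (1,1,1,1,1).

Boundary ∂_2: C_2 → C_1 acts by ∂[p,q,r] = [q,r] − [p,r] + [p,q]. For instance
  ∂RST = ST − RT + RS,
  ∂QSU = SU − QU + QS.
The 15×10 boundary matrix has rank 10 and Smith normal form diag(1,1,1,1,1,1,1,1,1,2).

From H_k ≅ ker(∂_k) / im(∂_{k+1}) we obtain:

  H_0: rank C_0 − rank ∂_1 = 6 − 5 = 1, and the invariant factors of ∂_1 are all 1, so H_0 = Z.
  H_1: rank ker ∂_1 − rank ∂_2 = (15 − 5) − 10 = 0, and ∂_2 has invariant factor 2 > 1, so H_1 = Z/2.
  H_2: rank ker ∂_2 − rank ∂_3 = (10 − 10) − 0 = 0, and there is no ∂_3, so H_2 = 0.

As a check, the Euler characteristic is 6 − 15 + 10 = 1, which agrees with 1 − 0 + 0 = 1.
(K is a triangulation of the real projective plane RP^2.)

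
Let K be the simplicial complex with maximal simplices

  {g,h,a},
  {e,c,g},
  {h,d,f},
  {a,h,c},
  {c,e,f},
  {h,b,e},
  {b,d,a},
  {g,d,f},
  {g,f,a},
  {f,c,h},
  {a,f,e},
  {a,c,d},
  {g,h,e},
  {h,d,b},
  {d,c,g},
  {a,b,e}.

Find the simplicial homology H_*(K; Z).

Take the total order a < b < c < d < e < f < g < h on the vertex set. Then K (dimension 2) consists of the simplices:

  0-simplices (8): a, b, c, d, e, f, g, h
  1-simplices (24): ab, ac, ad, ae, af, ag, ah, bd, be, bh, cd, ce, cf, cg, ch, df, dg, dh, ef, eg, eh, fg, fh, gh
  2-simplices (16): abd, abe, acd, ach, aef, afg, agh, bdh, beh, cdg, cef, ceg, cfh, dfg, dfh, egh

so the chain groups are C_0 ≅ Z^8, C_1 ≅ Z^24, C_2 ≅ Z^16.

∂_1: C_1 → C_0 is given by ∂[p,q] = [q] − [p].
The resulting 8×24 matrix has rank 7, and its Smith normal form has invariant factors (1,1,1,1,1,1,1).

The boundary map ∂_2: C_2 → C_1 sends each 2-simplex [p,q,r] to [q,r] − [p,r] + [p,q]. For instance
  ∂cfh = fh − ch + cf,
  ∂acd = cd − ad + ac.
The 24×16 boundary matrix has rank 15 and Smith normal form diag(1,1,1,1,1,1,1,1,1,1,1,1,1,1,1).

Now H_k = ker ∂_k / im ∂_{k+1}, so:

  H_0: rank C_0 − rank ∂_1 = 8 − 7 = 1, and the invariant factors of ∂_1 are all 1, so H_0 ≅ Z.
  H_1: rank ker ∂_1 − rank ∂_2 = (24 − 7) − 15 = 2, and the invariant factors of ∂_2 are all 1, so H_1 ≅ Z^2.
  H_2: rank ker ∂_2 − rank ∂_3 = (16 − 15) − 0 = 1, and there is no ∂_3, so H_2 ≅ Z.

(K is a triangulation of the torus T^2.)

H_0 = Z,  H_1 = Z^2,  H_2 = Z.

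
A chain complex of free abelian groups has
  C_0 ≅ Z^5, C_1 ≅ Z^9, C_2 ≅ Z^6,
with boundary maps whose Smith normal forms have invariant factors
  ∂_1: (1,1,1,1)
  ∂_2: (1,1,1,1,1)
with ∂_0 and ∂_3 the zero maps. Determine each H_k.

H_0 = Z,  H_1 = 0,  H_2 = Z.

H_0: b_0 = 5 − 0 − 4 = 1; torsion from ∂_1 factors > 1: none. So H_0 = Z.
H_1: b_1 = 9 − 4 − 5 = 0; torsion from ∂_2 factors > 1: none. So H_1 = 0.
H_2: b_2 = 6 − 5 − 0 = 1; torsion from ∂_3 factors > 1: none. So H_2 = Z.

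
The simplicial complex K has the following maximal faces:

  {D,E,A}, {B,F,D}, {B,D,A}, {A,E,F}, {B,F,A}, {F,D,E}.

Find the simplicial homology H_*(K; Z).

H_0 = Z,  H_1 = 0,  H_2 = Z.

Fix the vertex order A < B < D < E < F and write every simplex with vertices in increasing order. Then dim K = 2 and the simplices of K are:

  0-simplices (5): A, B, D, E, F
  1-simplices (9): AB, AD, AE, AF, BD, BF, DE, DF, EF
  2-simplices (6): ABD, ABF, ADE, AEF, BDF, DEF

so the chain groups are C_0 ≅ Z^5, C_1 ≅ Z^9, C_2 ≅ Z^6.

∂_1: C_1 → C_0 is given by ∂[p,q] = [q] − [p].
The resulting 5×9 matrix has rank 4, and its Smith normal form has invariant factors (1,1,1,1).

Boundary ∂_2: C_2 → C_1 acts by ∂[p,q,r] = [q,r] − [p,r] + [p,q]. For instance
  ∂ABD = BD − AD + AB,
  ∂AEF = EF − AF + AE.
The 9×6 boundary matrix has rank 5 and Smith normal form diag(1,1,1,1,1).

Computing H_k = (kernel of ∂_k) / (image of ∂_{k+1}):

  H_0: rank C_0 − rank ∂_1 = 5 − 4 = 1, and the invariant factors of ∂_1 are all 1, so H_0 = Z.
  H_1: rank ker ∂_1 − rank ∂_2 = (9 − 4) − 5 = 0, and the invariant factors of ∂_2 are all 1, so H_1 = 0.
  H_2: rank ker ∂_2 − rank ∂_3 = (6 − 5) − 0 = 1, and there is no ∂_3, so H_2 = Z.

(K is a triangulation of the 2-sphere S^2.)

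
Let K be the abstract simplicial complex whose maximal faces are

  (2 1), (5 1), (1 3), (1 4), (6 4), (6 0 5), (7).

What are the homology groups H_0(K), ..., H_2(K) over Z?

H_0 = Z^2,  H_1 = Z,  H_2 = 0.

Fix the vertex order 0 < 1 < 2 < 3 < 4 < 5 < 6 < 7 and write every simplex with vertices in increasing order. Then dim K = 2 and the simplices of K are:

  0-simplices (8): [0], [1], [2], [3], [4], [5], [6], [7]
  1-simplices (8): [0,5], [0,6], [1,2], [1,3], [1,4], [1,5], [4,6], [5,6]
  2-simplices (1): [0,5,6]

giving chain groups C_0 ≅ Z^8, C_1 ≅ Z^8, C_2 ≅ Z^1.

∂_1: C_1 → C_0 is given by ∂[p,q] = [q] − [p]. For instance
  ∂[4,6] = [6] − [4].
The resulting 8×8 matrix has rank 6, and its Smith normal form has invariant factors (1,1,1,1,1,1).

Boundary ∂_2: C_2 → C_1 acts by ∂[p,q,r] = [q,r] − [p,r] + [p,q]. For instance
  ∂[0,5,6] = [5,6] − [0,6] + [0,5].
As a 8×1 matrix over Z this has rank 1, with invariant factors (1).

Now H_k = ker ∂_k / im ∂_{k+1}, so:

  H_0: rank C_0 − rank ∂_1 = 8 − 6 = 2, and the invariant factors of ∂_1 are all 1, so H_0 = Z^2.
  H_1: rank ker ∂_1 − rank ∂_2 = (8 − 6) − 1 = 1, and the invariant factors of ∂_2 are all 1, so H_1 = Z.
  H_2: rank ker ∂_2 − rank ∂_3 = (1 − 1) − 0 = 0, and there is no ∂_3, so H_2 = 0.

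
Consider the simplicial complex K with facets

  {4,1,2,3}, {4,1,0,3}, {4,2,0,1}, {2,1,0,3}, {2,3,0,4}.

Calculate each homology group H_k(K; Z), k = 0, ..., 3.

K has 5 vertices, 10 edges, 10 triangles, 5 3-simplices.
rank ∂_0 = 0, rank ∂_1 = 4 ⇒ b_0 = 5 − 0 − 4 = 1; all invariant factors of ∂_1 are 1 so no torsion. So H_0 ≅ Z.
rank ∂_1 = 4, rank ∂_2 = 6 ⇒ b_1 = 10 − 4 − 6 = 0; all invariant factors of ∂_2 are 1 so no torsion. So H_1 ≅ 0.
rank ∂_2 = 6, rank ∂_3 = 4 ⇒ b_2 = 10 − 6 − 4 = 0; all invariant factors of ∂_3 are 1 so no torsion. So H_2 ≅ 0.
rank ∂_3 = 4, rank ∂_4 = 0 ⇒ b_3 = 5 − 4 − 0 = 1. So H_3 ≅ Z.

H_0 ≅ Z,  H_1 = 0,  H_2 = 0,  H_3 ≅ Z.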